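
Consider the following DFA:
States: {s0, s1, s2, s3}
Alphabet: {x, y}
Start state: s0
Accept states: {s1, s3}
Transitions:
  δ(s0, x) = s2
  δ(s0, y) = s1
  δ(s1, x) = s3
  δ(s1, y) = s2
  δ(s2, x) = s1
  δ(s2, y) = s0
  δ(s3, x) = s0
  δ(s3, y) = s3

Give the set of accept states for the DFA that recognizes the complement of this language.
Complement accept states = All states \ Original accept states
= {s0, s1, s2, s3} \ {s1, s3}
{s0, s2}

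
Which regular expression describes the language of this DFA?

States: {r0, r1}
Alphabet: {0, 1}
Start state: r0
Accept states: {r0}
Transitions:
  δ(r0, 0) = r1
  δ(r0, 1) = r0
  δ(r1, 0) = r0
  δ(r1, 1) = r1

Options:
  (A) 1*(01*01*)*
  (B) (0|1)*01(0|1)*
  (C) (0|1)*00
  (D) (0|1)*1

Check each option against the DFA on short strings; one disagreement eliminates an option:
  (A) 1*(01*01*)*: agrees with the DFA on every string of length ≤ 6
  (B) (0|1)*01(0|1)*: on ε the DFA stays in r0 and accepts (r0 ∈ Accept), but the regex does not match it → eliminate
  (C) (0|1)*00: on ε the DFA stays in r0 and accepts (r0 ∈ Accept), but the regex does not match it → eliminate
  (D) (0|1)*1: on ε the DFA stays in r0 and accepts (r0 ∈ Accept), but the regex does not match it → eliminate
Only (A) is consistent with the DFA.
(A) 1*(01*01*)*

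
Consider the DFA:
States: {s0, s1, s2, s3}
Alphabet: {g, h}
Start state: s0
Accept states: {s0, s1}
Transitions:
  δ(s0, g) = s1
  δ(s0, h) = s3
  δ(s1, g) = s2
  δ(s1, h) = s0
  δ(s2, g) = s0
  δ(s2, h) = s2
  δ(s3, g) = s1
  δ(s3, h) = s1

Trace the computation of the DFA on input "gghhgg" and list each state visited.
read 'g': s0 → s1
  read 'g': s1 → s2
  read 'h': s2 → s2
  read 'h': s2 → s2
  read 'g': s2 → s0
  read 'g': s0 → s1
s0 -> s1 -> s2 -> s2 -> s2 -> s0 -> s1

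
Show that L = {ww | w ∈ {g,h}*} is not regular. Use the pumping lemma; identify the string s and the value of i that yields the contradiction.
Assume L is regular with pumping length p. Idea: pumping the leading g-block breaks the equality of the two halves.
Choose s = g^p h g^p h ∈ L (with w = g^p h). |s| = 2p+2 ≥ p. By the pumping lemma, s = xyz with |xy| ≤ p, |y| > 0, so y = g^k with k ≥ 1, in the first g-block. Then xy²z = g^(p+k) h g^p h, of length 2p+2+k. If k is odd this length is odd, so it cannot be of the form ww. If k is even, each half has length p+1+k/2 ≤ p+k, so the first half lies entirely inside the leading g-block and contains no h, while the second half ends in h; the halves differ. Either way xy²z ∉ L.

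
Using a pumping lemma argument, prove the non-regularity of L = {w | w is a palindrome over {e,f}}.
Assume L is regular with pumping length p. Idea: pumping the leading e-block breaks the symmetry.
Choose s = e^p f e^p (a palindrome of length 2p+1 ≥ p). By the pumping lemma, s = xyz with |xy| ≤ p, |y| > 0, so y = e^k with k > 0 (xy lies entirely in the first e^p). Then xy²z = e^(p+k) f e^p, which is not a palindrome since p+k ≠ p.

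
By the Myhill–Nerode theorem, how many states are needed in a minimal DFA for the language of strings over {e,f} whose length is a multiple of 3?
By Myhill–Nerode, count the distinguishable equivalence classes: three classes — length mod 3.
3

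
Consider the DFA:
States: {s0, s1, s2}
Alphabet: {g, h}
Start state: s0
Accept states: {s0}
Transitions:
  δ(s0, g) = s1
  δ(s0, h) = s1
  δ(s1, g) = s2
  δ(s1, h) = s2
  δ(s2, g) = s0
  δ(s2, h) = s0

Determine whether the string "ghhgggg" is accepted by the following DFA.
Processing string "ghhgggg":
  s0 --g--> s1
  s1 --h--> s2
  s2 --h--> s0
  s0 --g--> s1
  s1 --g--> s2
  s2 --g--> s0
  s0 --g--> s1
Final state: s1
Accept states: {s0}
No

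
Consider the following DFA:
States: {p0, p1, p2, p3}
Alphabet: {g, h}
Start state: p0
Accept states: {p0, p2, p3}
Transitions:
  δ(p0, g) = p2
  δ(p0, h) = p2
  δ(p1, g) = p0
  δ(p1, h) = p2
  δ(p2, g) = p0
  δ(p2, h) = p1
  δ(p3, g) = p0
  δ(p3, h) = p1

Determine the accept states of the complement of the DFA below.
Complement accept states = All states \ Original accept states
= {p0, p1, p2, p3} \ {p0, p2, p3}
{p1}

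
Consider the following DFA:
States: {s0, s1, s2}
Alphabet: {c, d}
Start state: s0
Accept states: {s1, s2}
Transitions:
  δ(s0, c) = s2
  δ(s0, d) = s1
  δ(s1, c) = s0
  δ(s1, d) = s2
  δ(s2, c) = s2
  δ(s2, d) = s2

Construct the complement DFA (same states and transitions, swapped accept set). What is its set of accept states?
Complement accept states = All states \ Original accept states
= {s0, s1, s2} \ {s1, s2}
{s0}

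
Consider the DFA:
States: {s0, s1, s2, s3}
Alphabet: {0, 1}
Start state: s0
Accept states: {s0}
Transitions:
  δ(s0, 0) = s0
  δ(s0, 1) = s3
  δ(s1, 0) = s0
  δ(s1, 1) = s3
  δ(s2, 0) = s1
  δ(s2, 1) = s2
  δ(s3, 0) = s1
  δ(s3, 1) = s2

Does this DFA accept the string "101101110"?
Processing string "101101110":
  s0 --1--> s3
  s3 --0--> s1
  s1 --1--> s3
  s3 --1--> s2
  s2 --0--> s1
  s1 --1--> s3
  s3 --1--> s2
  s2 --1--> s2
  s2 --0--> s1
Final state: s1
Accept states: {s0}
No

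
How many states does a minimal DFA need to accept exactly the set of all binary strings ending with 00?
By Myhill–Nerode, count the distinguishable equivalence classes: 3 classes — one per longest suffix of the input that is a prefix of '00' (lengths 0 through 2); only the length-2 class is accepting.
3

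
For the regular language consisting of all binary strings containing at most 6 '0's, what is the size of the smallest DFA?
By Myhill–Nerode, count the distinguishable equivalence classes: 8 classes — having seen 0, 1, …, 6, or >6 copies of '0'; counts 0 through 6 are accepting and >6 is dead.
8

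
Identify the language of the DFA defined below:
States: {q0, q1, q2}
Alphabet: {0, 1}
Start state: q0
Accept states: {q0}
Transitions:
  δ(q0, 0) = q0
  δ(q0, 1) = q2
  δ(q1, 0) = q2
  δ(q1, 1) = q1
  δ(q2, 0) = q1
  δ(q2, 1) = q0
Testing a few strings:
  '01' → reject
  '0111' → reject
  '0' → accept
  '1' → reject
State roles: q0=value ≡ 0 (mod 3); q1=value ≡ 2 (mod 3); q2=value ≡ 1 (mod 3)
All binary strings representing a multiple of 3 (read in base 2; leading zeros allowed and ε counts as 0)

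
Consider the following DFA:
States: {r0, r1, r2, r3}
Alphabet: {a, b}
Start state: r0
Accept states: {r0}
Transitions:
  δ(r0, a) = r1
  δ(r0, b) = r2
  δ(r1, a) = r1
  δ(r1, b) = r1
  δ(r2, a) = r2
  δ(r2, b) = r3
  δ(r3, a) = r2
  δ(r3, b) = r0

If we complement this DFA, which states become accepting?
Complement accept states = All states \ Original accept states
= {r0, r1, r2, r3} \ {r0}
{r1, r2, r3}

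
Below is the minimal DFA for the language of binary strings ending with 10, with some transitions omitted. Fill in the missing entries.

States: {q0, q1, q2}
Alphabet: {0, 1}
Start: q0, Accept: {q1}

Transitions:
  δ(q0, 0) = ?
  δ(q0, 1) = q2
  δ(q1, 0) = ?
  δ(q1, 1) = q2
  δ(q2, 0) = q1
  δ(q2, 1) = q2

From the language and accept set, identify what each state tracks — q0: no suffix match; q1: suffix is 10; q2: one trailing 1.
Each missing δ(q, a) is the state matching the new tracked value after reading a.
δ(q0, 0) = q0; δ(q1, 0) = q0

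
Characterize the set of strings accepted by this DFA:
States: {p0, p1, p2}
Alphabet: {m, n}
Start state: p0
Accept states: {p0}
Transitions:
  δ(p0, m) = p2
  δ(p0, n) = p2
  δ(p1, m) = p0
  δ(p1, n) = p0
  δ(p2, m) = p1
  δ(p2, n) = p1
Testing a few strings:
  'nnm' → accept
  'mn' → reject
  'nnmn' → reject
  'mnm' → accept
State roles: p0=length ≡ 0 (mod 3); p1=length ≡ 2 (mod 3); p2=length ≡ 1 (mod 3)
All strings over {m,n} whose length is a multiple of 3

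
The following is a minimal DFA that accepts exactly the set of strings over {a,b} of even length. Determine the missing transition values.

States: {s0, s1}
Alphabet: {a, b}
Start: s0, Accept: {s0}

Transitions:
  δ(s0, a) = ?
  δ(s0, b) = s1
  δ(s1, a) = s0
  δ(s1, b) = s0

From the language and accept set, identify what each state tracks — s0: even length so far; s1: odd length so far.
Each missing δ(q, a) is the state matching the new tracked value after reading a.
δ(s0, a) = s1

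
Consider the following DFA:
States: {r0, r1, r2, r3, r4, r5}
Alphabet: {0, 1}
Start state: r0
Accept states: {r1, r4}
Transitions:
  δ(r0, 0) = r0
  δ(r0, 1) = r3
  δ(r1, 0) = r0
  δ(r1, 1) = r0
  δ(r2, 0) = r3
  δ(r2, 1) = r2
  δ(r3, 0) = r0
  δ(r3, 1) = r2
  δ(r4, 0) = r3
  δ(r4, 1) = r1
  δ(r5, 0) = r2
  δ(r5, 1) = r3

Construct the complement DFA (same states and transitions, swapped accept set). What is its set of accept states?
Complement accept states = All states \ Original accept states
= {r0, r1, r2, r3, r4, r5} \ {r1, r4}
{r0, r2, r3, r5}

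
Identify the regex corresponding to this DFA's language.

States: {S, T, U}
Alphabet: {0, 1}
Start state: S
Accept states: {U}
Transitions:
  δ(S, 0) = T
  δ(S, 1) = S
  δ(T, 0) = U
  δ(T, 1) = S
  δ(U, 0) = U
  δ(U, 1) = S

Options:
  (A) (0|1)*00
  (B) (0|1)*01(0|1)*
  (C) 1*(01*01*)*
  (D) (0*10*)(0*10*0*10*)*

Check each option against the DFA on short strings; one disagreement eliminates an option:
  (A) (0|1)*00: agrees with the DFA on every string of length ≤ 6
  (B) (0|1)*01(0|1)*: on '00' the DFA goes S → T → U and accepts (U ∈ Accept), but the regex does not match it → eliminate
  (C) 1*(01*01*)*: on ε the DFA stays in S and rejects (S ∉ Accept), but the regex matches it → eliminate
  (D) (0*10*)(0*10*0*10*)*: on '1' the DFA goes S → S and rejects (S ∉ Accept), but the regex matches it → eliminate
Only (A) is consistent with the DFA.
(A) (0|1)*00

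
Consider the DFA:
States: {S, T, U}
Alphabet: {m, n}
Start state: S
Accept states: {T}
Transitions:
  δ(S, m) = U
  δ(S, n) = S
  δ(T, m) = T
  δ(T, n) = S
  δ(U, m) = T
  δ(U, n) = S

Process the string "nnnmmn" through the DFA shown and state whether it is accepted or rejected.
Processing string "nnnmmn":
  S --n--> S
  S --n--> S
  S --n--> S
  S --m--> U
  U --m--> T
  T --n--> S
Final state: S
Accept states: {T}
No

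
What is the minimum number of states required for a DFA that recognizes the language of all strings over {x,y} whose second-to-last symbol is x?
By Myhill–Nerode, count the distinguishable equivalence classes: 2^2 = 4 classes — the DFA must remember the last 2 symbols read; every pair of distinct length-2 suffixes is distinguishable by some continuation.
4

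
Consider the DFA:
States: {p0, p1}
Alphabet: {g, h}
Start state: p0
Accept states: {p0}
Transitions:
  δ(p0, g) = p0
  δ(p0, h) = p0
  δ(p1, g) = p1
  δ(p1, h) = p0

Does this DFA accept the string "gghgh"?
Processing string "gghgh":
  p0 --g--> p0
  p0 --g--> p0
  p0 --h--> p0
  p0 --g--> p0
  p0 --h--> p0
Final state: p0
Accept states: {p0}
Yes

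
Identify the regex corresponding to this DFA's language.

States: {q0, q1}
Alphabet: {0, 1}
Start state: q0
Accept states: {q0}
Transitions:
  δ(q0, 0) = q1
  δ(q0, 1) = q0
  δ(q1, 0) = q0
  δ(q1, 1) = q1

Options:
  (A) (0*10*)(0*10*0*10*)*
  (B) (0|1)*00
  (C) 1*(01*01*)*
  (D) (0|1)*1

Check each option against the DFA on short strings; one disagreement eliminates an option:
  (A) (0*10*)(0*10*0*10*)*: on ε the DFA stays in q0 and accepts (q0 ∈ Accept), but the regex does not match it → eliminate
  (B) (0|1)*00: on ε the DFA stays in q0 and accepts (q0 ∈ Accept), but the regex does not match it → eliminate
  (C) 1*(01*01*)*: agrees with the DFA on every string of length ≤ 6
  (D) (0|1)*1: on ε the DFA stays in q0 and accepts (q0 ∈ Accept), but the regex does not match it → eliminate
Only (C) is consistent with the DFA.
(C) 1*(01*01*)*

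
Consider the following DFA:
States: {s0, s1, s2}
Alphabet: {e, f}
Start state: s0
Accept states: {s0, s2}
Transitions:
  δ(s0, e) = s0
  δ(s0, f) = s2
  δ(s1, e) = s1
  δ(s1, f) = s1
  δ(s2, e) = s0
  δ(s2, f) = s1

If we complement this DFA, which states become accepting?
Complement accept states = All states \ Original accept states
= {s0, s1, s2} \ {s0, s2}
{s1}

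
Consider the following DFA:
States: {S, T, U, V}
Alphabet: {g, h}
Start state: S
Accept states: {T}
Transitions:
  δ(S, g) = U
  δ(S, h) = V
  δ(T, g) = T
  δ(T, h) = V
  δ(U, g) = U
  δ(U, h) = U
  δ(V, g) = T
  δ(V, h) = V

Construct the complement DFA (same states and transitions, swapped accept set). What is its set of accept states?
Complement accept states = All states \ Original accept states
= {S, T, U, V} \ {T}
{S, U, V}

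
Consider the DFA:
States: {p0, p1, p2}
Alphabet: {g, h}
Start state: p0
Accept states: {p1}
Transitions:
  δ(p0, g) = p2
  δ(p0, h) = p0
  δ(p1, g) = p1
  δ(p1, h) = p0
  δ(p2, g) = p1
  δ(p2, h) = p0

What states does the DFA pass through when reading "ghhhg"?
read 'g': p0 → p2
  read 'h': p2 → p0
  read 'h': p0 → p0
  read 'h': p0 → p0
  read 'g': p0 → p2
p0 -> p2 -> p0 -> p0 -> p0 -> p2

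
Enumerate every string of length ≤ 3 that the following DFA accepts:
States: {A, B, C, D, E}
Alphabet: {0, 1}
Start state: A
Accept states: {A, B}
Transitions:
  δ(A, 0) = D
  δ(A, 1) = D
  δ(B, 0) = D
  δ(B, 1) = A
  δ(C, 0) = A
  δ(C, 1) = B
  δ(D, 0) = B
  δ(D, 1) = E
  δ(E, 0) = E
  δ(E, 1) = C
ε, 00, 10, 001, 101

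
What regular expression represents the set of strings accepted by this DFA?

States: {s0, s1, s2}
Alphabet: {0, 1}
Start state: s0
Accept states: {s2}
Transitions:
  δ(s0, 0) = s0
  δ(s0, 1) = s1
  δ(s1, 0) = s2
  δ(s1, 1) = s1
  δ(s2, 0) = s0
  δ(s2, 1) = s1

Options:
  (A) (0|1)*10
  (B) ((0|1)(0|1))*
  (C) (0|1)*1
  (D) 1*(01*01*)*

Check each option against the DFA on short strings; one disagreement eliminates an option:
  (A) (0|1)*10: agrees with the DFA on every string of length ≤ 6
  (B) ((0|1)(0|1))*: on ε the DFA stays in s0 and rejects (s0 ∉ Accept), but the regex matches it → eliminate
  (C) (0|1)*1: on '1' the DFA goes s0 → s1 and rejects (s1 ∉ Accept), but the regex matches it → eliminate
  (D) 1*(01*01*)*: on ε the DFA stays in s0 and rejects (s0 ∉ Accept), but the regex matches it → eliminate
Only (A) is consistent with the DFA.
(A) (0|1)*10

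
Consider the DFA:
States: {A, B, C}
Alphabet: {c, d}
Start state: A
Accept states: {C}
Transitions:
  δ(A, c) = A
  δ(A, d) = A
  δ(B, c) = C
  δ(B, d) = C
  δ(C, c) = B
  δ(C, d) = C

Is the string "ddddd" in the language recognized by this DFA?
Processing string "ddddd":
  A --d--> A
  A --d--> A
  A --d--> A
  A --d--> A
  A --d--> A
Final state: A
Accept states: {C}
No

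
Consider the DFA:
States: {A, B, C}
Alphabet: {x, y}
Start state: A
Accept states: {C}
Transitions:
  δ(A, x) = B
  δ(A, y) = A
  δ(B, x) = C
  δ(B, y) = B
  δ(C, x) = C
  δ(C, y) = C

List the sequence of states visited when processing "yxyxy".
read 'y': A → A
  read 'x': A → B
  read 'y': B → B
  read 'x': B → C
  read 'y': C → C
A -> A -> B -> B -> C -> C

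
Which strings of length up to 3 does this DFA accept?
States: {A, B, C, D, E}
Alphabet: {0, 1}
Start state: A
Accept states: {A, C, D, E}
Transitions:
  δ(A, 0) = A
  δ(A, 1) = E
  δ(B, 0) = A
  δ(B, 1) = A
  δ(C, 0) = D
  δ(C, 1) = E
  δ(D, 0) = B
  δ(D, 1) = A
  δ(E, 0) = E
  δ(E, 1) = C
ε, 0, 1, 00, 01, 10, 11, 000, 001, 010, 011, 100, 101, 110, 111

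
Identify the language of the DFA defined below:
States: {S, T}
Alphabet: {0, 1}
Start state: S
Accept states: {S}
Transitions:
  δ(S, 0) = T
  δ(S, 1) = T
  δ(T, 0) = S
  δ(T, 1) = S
Testing a few strings:
  '000' → reject
  '001' → reject
  '01' → accept
  '110' → reject
State roles: S=even length so far; T=odd length so far
All binary strings of even length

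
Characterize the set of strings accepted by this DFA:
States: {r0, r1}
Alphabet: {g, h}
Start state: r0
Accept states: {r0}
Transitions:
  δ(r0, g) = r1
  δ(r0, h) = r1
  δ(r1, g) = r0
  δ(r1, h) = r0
Testing a few strings:
  'gg' → accept
  'hgg' → reject
  'hh' → accept
  'ggh' → reject
State roles: r0=even length so far; r1=odd length so far
All strings over {g,h} of even length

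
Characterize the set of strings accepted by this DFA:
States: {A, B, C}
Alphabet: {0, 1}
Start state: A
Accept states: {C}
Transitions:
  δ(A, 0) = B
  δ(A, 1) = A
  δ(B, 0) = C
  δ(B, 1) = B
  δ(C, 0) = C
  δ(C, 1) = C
Testing a few strings:
  '1001' → accept
  '00' → accept
  '0101' → accept
  '0' → reject
State roles: A=zero 0's seen; B=one 0 seen; C=≥ two 0's seen
All binary strings containing at least two 0's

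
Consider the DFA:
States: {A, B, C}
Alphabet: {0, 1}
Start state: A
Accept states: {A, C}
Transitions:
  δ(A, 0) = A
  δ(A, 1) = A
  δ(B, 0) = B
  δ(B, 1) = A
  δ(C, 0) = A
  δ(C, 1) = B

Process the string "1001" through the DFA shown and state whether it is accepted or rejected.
Processing string "1001":
  A --1--> A
  A --0--> A
  A --0--> A
  A --1--> A
Final state: A
Accept states: {A, C}
Yes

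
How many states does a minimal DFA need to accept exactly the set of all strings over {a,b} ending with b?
By Myhill–Nerode, count the distinguishable equivalence classes: two classes — last symbol is b vs. not.
2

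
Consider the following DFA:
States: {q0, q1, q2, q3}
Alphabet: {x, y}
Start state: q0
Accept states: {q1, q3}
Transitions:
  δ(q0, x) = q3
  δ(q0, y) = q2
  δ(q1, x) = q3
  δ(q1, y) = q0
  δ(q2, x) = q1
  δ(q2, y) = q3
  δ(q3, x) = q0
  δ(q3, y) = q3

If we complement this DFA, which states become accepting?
Complement accept states = All states \ Original accept states
= {q0, q1, q2, q3} \ {q1, q3}
{q0, q2}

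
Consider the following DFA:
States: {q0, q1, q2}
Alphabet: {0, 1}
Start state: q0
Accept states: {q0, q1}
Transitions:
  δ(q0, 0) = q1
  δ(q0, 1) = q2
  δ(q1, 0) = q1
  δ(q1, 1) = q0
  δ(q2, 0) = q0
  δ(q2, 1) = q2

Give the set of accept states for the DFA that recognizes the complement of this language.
Complement accept states = All states \ Original accept states
= {q0, q1, q2} \ {q0, q1}
{q2}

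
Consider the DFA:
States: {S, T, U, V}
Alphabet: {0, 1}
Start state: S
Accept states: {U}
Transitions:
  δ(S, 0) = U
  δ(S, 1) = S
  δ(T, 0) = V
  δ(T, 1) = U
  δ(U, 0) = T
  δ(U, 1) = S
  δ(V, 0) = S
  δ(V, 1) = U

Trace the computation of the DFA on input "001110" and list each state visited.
read '0': S → U
  read '0': U → T
  read '1': T → U
  read '1': U → S
  read '1': S → S
  read '0': S → U
S -> U -> T -> U -> S -> S -> U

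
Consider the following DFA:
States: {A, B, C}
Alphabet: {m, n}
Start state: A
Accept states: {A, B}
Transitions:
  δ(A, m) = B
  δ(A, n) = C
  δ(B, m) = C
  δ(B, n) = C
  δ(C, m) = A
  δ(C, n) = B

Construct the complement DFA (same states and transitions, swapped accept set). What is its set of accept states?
Complement accept states = All states \ Original accept states
= {A, B, C} \ {A, B}
{C}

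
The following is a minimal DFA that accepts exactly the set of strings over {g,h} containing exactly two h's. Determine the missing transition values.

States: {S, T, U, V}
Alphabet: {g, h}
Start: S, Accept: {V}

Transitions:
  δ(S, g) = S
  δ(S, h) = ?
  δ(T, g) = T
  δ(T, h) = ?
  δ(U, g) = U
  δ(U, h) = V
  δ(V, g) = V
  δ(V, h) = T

From the language and accept set, identify what each state tracks — S: zero h's; T: ≥ three h's (dead); U: one h; V: two h's.
Each missing δ(q, a) is the state matching the new tracked value after reading a.
δ(S, h) = U; δ(T, h) = T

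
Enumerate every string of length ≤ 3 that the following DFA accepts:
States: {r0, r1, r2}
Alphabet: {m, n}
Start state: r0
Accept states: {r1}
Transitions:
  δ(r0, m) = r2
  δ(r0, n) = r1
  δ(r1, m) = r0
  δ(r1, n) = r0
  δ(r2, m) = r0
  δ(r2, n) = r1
n, mn, mmn, nmn, nnn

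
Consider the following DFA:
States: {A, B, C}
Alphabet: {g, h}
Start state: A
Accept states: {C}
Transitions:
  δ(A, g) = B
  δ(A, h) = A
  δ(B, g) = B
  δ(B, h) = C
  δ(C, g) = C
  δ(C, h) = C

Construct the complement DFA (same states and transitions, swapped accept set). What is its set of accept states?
Complement accept states = All states \ Original accept states
= {A, B, C} \ {C}
{A, B}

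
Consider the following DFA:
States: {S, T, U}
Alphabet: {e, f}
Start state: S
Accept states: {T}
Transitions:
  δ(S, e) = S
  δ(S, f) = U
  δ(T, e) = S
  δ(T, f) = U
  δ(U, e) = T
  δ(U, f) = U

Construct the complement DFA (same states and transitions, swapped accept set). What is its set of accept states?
Complement accept states = All states \ Original accept states
= {S, T, U} \ {T}
{S, U}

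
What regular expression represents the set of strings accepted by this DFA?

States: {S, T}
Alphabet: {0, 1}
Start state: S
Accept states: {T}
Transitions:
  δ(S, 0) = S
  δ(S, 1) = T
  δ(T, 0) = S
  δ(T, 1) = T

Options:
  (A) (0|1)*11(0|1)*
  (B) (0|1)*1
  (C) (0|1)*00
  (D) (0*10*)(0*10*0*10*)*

Check each option against the DFA on short strings; one disagreement eliminates an option:
  (A) (0|1)*11(0|1)*: on '1' the DFA goes S → T and accepts (T ∈ Accept), but the regex does not match it → eliminate
  (B) (0|1)*1: agrees with the DFA on every string of length ≤ 6
  (C) (0|1)*00: on '1' the DFA goes S → T and accepts (T ∈ Accept), but the regex does not match it → eliminate
  (D) (0*10*)(0*10*0*10*)*: on '10' the DFA goes S → T → S and rejects (S ∉ Accept), but the regex matches it → eliminate
Only (B) is consistent with the DFA.
(B) (0|1)*1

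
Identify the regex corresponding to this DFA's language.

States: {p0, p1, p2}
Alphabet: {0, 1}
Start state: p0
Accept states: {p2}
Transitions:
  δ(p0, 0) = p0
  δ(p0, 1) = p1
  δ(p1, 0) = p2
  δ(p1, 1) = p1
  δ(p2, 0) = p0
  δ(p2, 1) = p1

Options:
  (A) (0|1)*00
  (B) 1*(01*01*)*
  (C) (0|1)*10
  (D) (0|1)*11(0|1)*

Check each option against the DFA on short strings; one disagreement eliminates an option:
  (A) (0|1)*00: on '00' the DFA goes p0 → p0 → p0 and rejects (p0 ∉ Accept), but the regex matches it → eliminate
  (B) 1*(01*01*)*: on ε the DFA stays in p0 and rejects (p0 ∉ Accept), but the regex matches it → eliminate
  (C) (0|1)*10: agrees with the DFA on every string of length ≤ 6
  (D) (0|1)*11(0|1)*: on '10' the DFA goes p0 → p1 → p2 and accepts (p2 ∈ Accept), but the regex does not match it → eliminate
Only (C) is consistent with the DFA.
(C) (0|1)*10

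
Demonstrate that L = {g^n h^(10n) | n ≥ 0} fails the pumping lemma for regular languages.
Assume L is regular with pumping length p. Idea: pumping the g-block breaks the 1:10 ratio.
Choose s = g^p h^(10p) (length 11p ≥ p). By the pumping lemma, s = xyz with |xy| ≤ p, |y| > 0, so y = g^k with k ≥ 1. Then xy²z = g^(p+k) h^(10p). For this to be in L we would need 10p = 10(p+k), i.e. 10k = 0, contradicting k ≥ 1. So xy²z ∉ L.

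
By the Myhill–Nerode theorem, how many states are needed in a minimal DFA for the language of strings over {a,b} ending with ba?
By Myhill–Nerode, count the distinguishable equivalence classes: 3 classes — one per longest suffix of the input that is a prefix of 'ba' (lengths 0 through 2); only the length-2 class is accepting.
3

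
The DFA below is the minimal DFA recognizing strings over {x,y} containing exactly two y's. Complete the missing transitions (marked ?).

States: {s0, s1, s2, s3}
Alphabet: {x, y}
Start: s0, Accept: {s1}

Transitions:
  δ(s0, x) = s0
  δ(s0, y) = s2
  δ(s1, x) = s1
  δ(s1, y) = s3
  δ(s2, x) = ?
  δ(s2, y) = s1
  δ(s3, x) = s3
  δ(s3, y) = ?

From the language and accept set, identify what each state tracks — s0: zero y's; s1: two y's; s2: one y; s3: ≥ three y's (dead).
Each missing δ(q, a) is the state matching the new tracked value after reading a.
δ(s2, x) = s2; δ(s3, y) = s3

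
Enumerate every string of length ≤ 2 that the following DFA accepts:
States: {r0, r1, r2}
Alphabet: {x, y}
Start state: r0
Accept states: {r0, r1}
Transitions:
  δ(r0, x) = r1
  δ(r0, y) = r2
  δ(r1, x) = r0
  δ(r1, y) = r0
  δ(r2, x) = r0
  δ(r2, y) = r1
ε, x, xx, xy, yx, yy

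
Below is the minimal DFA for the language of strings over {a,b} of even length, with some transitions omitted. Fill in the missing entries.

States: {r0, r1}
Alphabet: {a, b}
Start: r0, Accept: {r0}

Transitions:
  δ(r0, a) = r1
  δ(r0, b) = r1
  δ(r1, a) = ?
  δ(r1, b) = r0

From the language and accept set, identify what each state tracks — r0: even length so far; r1: odd length so far.
Each missing δ(q, a) is the state matching the new tracked value after reading a.
δ(r1, a) = r0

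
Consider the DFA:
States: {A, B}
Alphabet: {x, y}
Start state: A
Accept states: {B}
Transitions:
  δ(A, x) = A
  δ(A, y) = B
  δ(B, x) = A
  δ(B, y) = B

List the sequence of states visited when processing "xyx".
read 'x': A → A
  read 'y': A → B
  read 'x': B → A
A -> A -> B -> A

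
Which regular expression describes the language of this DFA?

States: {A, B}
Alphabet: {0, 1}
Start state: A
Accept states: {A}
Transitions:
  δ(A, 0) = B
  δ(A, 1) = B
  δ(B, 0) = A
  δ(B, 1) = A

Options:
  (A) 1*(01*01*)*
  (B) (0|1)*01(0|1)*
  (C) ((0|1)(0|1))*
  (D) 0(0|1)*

Check each option against the DFA on short strings; one disagreement eliminates an option:
  (A) 1*(01*01*)*: on '1' the DFA goes A → B and rejects (B ∉ Accept), but the regex matches it → eliminate
  (B) (0|1)*01(0|1)*: on ε the DFA stays in A and accepts (A ∈ Accept), but the regex does not match it → eliminate
  (C) ((0|1)(0|1))*: agrees with the DFA on every string of length ≤ 6
  (D) 0(0|1)*: on ε the DFA stays in A and accepts (A ∈ Accept), but the regex does not match it → eliminate
Only (C) is consistent with the DFA.
(C) ((0|1)(0|1))*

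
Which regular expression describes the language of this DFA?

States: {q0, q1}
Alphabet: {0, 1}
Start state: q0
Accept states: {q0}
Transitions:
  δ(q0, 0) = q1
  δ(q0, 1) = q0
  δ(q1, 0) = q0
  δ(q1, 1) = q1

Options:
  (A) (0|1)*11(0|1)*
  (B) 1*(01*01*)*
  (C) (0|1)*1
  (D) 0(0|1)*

Check each option against the DFA on short strings; one disagreement eliminates an option:
  (A) (0|1)*11(0|1)*: on ε the DFA stays in q0 and accepts (q0 ∈ Accept), but the regex does not match it → eliminate
  (B) 1*(01*01*)*: agrees with the DFA on every string of length ≤ 6
  (C) (0|1)*1: on ε the DFA stays in q0 and accepts (q0 ∈ Accept), but the regex does not match it → eliminate
  (D) 0(0|1)*: on ε the DFA stays in q0 and accepts (q0 ∈ Accept), but the regex does not match it → eliminate
Only (B) is consistent with the DFA.
(B) 1*(01*01*)*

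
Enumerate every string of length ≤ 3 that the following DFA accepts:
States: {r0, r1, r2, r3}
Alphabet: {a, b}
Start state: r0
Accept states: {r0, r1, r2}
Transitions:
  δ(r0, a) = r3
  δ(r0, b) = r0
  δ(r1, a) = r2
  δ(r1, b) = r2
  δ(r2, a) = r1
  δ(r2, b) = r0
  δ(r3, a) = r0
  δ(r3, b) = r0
ε, b, aa, ab, bb, aab, abb, baa, bab, bbb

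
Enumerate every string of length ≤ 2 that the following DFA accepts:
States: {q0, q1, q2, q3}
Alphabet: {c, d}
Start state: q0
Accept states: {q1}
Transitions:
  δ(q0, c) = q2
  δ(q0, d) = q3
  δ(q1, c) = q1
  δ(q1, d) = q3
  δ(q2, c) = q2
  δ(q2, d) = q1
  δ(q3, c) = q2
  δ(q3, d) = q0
cd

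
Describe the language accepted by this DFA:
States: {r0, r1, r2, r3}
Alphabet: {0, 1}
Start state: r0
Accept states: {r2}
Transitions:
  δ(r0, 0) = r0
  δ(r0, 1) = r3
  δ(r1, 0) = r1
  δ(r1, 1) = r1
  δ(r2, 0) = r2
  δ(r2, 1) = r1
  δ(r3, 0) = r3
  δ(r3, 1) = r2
Testing a few strings:
  '10' → reject
  '0101' → accept
  '0' → reject
  '110' → accept
State roles: r0=zero 1's; r1=≥ three 1's (dead); r2=two 1's; r3=one 1
All binary strings containing exactly two 1's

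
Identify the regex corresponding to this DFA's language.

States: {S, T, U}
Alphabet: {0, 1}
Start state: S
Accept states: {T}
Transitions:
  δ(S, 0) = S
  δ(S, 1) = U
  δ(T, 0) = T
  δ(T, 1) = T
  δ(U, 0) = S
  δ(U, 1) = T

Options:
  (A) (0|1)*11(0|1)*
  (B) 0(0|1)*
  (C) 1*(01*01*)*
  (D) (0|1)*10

Check each option against the DFA on short strings; one disagreement eliminates an option:
  (A) (0|1)*11(0|1)*: agrees with the DFA on every string of length ≤ 6
  (B) 0(0|1)*: on '0' the DFA goes S → S and rejects (S ∉ Accept), but the regex matches it → eliminate
  (C) 1*(01*01*)*: on ε the DFA stays in S and rejects (S ∉ Accept), but the regex matches it → eliminate
  (D) (0|1)*10: on '10' the DFA goes S → U → S and rejects (S ∉ Accept), but the regex matches it → eliminate
Only (A) is consistent with the DFA.
(A) (0|1)*11(0|1)*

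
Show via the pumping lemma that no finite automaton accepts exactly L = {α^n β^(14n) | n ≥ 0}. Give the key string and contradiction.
Assume L is regular with pumping length p. Idea: pumping the α-block breaks the 1:14 ratio.
Choose s = α^p β^(14p) (length 15p ≥ p). By the pumping lemma, s = xyz with |xy| ≤ p, |y| > 0, so y = α^k with k ≥ 1. Then xy²z = α^(p+k) β^(14p). For this to be in L we would need 14p = 14(p+k), i.e. 14k = 0, contradicting k ≥ 1. So xy²z ∉ L.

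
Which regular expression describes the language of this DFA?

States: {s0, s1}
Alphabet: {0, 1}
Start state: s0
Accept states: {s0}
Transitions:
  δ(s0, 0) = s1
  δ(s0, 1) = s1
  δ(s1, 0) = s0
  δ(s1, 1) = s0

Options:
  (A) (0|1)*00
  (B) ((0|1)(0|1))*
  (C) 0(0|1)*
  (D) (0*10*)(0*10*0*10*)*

Check each option against the DFA on short strings; one disagreement eliminates an option:
  (A) (0|1)*00: on ε the DFA stays in s0 and accepts (s0 ∈ Accept), but the regex does not match it → eliminate
  (B) ((0|1)(0|1))*: agrees with the DFA on every string of length ≤ 6
  (C) 0(0|1)*: on ε the DFA stays in s0 and accepts (s0 ∈ Accept), but the regex does not match it → eliminate
  (D) (0*10*)(0*10*0*10*)*: on ε the DFA stays in s0 and accepts (s0 ∈ Accept), but the regex does not match it → eliminate
Only (B) is consistent with the DFA.
(B) ((0|1)(0|1))*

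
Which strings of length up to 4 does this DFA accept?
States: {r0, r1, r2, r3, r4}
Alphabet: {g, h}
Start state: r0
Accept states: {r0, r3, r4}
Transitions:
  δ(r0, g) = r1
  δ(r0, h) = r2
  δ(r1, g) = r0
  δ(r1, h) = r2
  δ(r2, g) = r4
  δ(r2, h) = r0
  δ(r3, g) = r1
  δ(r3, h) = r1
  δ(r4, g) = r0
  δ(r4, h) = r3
ε, gg, hg, hh, ghg, ghh, hgg, hgh, gggg, gghg, gghh, ghgg, ghgh, hhgg, hhhg, hhhh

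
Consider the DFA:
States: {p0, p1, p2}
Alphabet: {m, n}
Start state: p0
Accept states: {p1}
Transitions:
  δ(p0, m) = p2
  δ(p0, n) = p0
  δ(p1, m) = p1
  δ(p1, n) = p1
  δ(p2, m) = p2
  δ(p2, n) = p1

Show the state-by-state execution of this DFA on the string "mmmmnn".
read 'm': p0 → p2
  read 'm': p2 → p2
  read 'm': p2 → p2
  read 'm': p2 → p2
  read 'n': p2 → p1
  read 'n': p1 → p1
p0 -> p2 -> p2 -> p2 -> p2 -> p1 -> p1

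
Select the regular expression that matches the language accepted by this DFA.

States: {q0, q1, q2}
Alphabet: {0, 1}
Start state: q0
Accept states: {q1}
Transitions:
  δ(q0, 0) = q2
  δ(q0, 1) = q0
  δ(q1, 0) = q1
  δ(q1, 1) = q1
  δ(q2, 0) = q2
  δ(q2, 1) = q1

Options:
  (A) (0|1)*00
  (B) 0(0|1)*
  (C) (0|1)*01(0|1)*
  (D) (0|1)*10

Check each option against the DFA on short strings; one disagreement eliminates an option:
  (A) (0|1)*00: on '00' the DFA goes q0 → q2 → q2 and rejects (q2 ∉ Accept), but the regex matches it → eliminate
  (B) 0(0|1)*: on '0' the DFA goes q0 → q2 and rejects (q2 ∉ Accept), but the regex matches it → eliminate
  (C) (0|1)*01(0|1)*: agrees with the DFA on every string of length ≤ 6
  (D) (0|1)*10: on '01' the DFA goes q0 → q2 → q1 and accepts (q1 ∈ Accept), but the regex does not match it → eliminate
Only (C) is consistent with the DFA.
(C) (0|1)*01(0|1)*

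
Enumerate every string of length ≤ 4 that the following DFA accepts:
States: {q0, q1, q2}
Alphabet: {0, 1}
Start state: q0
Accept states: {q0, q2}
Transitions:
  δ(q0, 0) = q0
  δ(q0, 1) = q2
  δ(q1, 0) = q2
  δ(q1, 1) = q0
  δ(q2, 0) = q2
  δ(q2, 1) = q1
ε, 0, 1, 00, 01, 10, 000, 001, 010, 100, 110, 111, 0000, 0001, 0010, 0100, 0110, 0111, 1000, 1010, 1011, 1100, 1110, 1111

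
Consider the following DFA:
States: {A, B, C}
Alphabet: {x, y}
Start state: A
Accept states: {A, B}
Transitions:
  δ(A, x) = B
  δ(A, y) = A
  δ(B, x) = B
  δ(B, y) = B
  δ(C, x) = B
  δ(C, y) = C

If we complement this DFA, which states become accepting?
Complement accept states = All states \ Original accept states
= {A, B, C} \ {A, B}
{C}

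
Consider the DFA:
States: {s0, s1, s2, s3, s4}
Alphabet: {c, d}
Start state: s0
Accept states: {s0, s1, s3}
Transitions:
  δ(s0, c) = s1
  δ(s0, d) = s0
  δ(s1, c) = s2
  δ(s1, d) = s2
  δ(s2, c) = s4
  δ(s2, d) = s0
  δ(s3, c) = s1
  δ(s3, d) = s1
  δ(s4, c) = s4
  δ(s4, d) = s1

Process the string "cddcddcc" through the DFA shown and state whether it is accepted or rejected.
Processing string "cddcddcc":
  s0 --c--> s1
  s1 --d--> s2
  s2 --d--> s0
  s0 --c--> s1
  s1 --d--> s2
  s2 --d--> s0
  s0 --c--> s1
  s1 --c--> s2
Final state: s2
Accept states: {s0, s1, s3}
No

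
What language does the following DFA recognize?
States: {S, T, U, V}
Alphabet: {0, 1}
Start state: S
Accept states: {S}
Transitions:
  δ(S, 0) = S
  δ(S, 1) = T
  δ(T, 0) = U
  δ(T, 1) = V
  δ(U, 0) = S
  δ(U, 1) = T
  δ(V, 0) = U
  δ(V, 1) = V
Testing a few strings:
  '0' → accept
  '1111' → reject
  '001' → reject
  '10' → reject
State roles: S=value ≡ 0 (mod 4); T=value ≡ 1 (mod 4); U=value ≡ 2 (mod 4); V=value ≡ 3 (mod 4)
All binary strings representing a multiple of 4 (read in base 2; leading zeros allowed and ε counts as 0)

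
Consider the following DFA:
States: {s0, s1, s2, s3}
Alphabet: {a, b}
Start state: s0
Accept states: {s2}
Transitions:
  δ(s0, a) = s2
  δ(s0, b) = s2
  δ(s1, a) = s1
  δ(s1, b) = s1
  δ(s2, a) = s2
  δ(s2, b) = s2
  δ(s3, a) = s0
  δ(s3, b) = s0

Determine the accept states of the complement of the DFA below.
Complement accept states = All states \ Original accept states
= {s0, s1, s2, s3} \ {s2}
{s0, s1, s3}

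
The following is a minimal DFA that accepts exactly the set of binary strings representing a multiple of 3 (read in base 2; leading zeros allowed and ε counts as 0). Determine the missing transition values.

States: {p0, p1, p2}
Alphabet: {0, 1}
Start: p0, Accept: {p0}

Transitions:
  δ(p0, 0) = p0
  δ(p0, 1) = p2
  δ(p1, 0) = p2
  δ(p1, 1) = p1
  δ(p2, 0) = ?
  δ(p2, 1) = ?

From the language and accept set, identify what each state tracks — p0: value ≡ 0 (mod 3); p1: value ≡ 2 (mod 3); p2: value ≡ 1 (mod 3).
Each missing δ(q, a) is the state matching the new tracked value after reading a.
δ(p2, 0) = p1; δ(p2, 1) = p0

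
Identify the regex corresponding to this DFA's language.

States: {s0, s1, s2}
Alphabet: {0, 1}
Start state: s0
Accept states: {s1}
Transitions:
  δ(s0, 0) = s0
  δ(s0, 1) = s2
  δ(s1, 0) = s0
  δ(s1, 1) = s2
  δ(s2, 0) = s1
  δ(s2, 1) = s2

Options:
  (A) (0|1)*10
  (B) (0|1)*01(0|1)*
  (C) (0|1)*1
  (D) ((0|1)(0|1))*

Check each option against the DFA on short strings; one disagreement eliminates an option:
  (A) (0|1)*10: agrees with the DFA on every string of length ≤ 6
  (B) (0|1)*01(0|1)*: on '01' the DFA goes s0 → s0 → s2 and rejects (s2 ∉ Accept), but the regex matches it → eliminate
  (C) (0|1)*1: on '1' the DFA goes s0 → s2 and rejects (s2 ∉ Accept), but the regex matches it → eliminate
  (D) ((0|1)(0|1))*: on ε the DFA stays in s0 and rejects (s0 ∉ Accept), but the regex matches it → eliminate
Only (A) is consistent with the DFA.
(A) (0|1)*10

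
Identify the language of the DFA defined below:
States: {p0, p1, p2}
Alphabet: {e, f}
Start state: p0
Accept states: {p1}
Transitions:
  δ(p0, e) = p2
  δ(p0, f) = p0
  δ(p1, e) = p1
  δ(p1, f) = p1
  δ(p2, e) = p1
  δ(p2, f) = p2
Testing a few strings:
  'ffff' → reject
  'e' → reject
  'f' → reject
  'fe' → reject
State roles: p0=zero e's seen; p1=≥ two e's seen; p2=one e seen
All strings over {e,f} containing at least two e's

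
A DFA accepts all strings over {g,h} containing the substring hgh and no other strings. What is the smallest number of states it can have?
By Myhill–Nerode, count the distinguishable equivalence classes: 4 classes — one per longest suffix of the input that is a prefix of 'hgh' (lengths 0 through 2), plus an absorbing 'already seen hgh' class.
4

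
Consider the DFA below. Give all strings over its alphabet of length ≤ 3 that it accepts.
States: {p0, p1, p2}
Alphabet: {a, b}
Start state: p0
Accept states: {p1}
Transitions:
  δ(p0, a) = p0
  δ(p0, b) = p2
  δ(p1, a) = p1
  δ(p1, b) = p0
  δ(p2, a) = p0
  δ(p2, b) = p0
None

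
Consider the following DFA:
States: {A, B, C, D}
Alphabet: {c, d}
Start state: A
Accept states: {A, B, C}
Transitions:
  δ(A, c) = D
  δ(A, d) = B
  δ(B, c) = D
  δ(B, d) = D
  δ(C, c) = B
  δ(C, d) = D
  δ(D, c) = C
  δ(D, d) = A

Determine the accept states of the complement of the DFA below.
Complement accept states = All states \ Original accept states
= {A, B, C, D} \ {A, B, C}
{D}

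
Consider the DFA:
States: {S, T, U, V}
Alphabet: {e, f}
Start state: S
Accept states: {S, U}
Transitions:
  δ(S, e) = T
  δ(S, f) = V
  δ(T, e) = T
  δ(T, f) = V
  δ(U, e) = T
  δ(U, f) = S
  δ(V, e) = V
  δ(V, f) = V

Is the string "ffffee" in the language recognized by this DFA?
Processing string "ffffee":
  S --f--> V
  V --f--> V
  V --f--> V
  V --f--> V
  V --e--> V
  V --e--> V
Final state: V
Accept states: {S, U}
No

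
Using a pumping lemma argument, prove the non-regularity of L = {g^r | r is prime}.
Assume L is regular with pumping length p. Idea: pumping by a suitable count produces a composite length.
Let q be a prime with q ≥ p and choose s = g^q ∈ L. By the pumping lemma, s = xyz with |xy| ≤ p, |y| = k ≥ 1. Take i = q+1: |xy^(q+1)z| = q + q·k = q(1+k). Since q ≥ 2 and 1+k ≥ 2, q(1+k) is composite, so xy^(q+1)z ∉ L.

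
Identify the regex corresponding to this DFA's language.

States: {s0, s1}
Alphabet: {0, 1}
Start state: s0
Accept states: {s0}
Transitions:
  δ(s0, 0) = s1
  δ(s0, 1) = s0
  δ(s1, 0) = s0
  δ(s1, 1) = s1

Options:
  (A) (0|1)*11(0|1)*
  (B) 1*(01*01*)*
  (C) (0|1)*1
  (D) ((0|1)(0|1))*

Check each option against the DFA on short strings; one disagreement eliminates an option:
  (A) (0|1)*11(0|1)*: on ε the DFA stays in s0 and accepts (s0 ∈ Accept), but the regex does not match it → eliminate
  (B) 1*(01*01*)*: agrees with the DFA on every string of length ≤ 6
  (C) (0|1)*1: on ε the DFA stays in s0 and accepts (s0 ∈ Accept), but the regex does not match it → eliminate
  (D) ((0|1)(0|1))*: on '1' the DFA goes s0 → s0 and accepts (s0 ∈ Accept), but the regex does not match it → eliminate
Only (B) is consistent with the DFA.
(B) 1*(01*01*)*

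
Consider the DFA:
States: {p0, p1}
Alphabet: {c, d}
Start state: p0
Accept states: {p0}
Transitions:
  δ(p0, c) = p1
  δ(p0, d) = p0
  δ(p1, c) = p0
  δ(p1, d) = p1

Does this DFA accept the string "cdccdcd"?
Processing string "cdccdcd":
  p0 --c--> p1
  p1 --d--> p1
  p1 --c--> p0
  p0 --c--> p1
  p1 --d--> p1
  p1 --c--> p0
  p0 --d--> p0
Final state: p0
Accept states: {p0}
Yes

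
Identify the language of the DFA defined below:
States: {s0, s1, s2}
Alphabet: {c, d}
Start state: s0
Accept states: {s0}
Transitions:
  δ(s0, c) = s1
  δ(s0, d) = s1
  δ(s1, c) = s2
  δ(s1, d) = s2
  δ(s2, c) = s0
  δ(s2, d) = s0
Testing a few strings:
  'cdcd' → reject
  'cd' → reject
  'cc' → reject
  'ddc' → accept
State roles: s0=length ≡ 0 (mod 3); s1=length ≡ 1 (mod 3); s2=length ≡ 2 (mod 3)
All strings over {c,d} whose length is a multiple of 3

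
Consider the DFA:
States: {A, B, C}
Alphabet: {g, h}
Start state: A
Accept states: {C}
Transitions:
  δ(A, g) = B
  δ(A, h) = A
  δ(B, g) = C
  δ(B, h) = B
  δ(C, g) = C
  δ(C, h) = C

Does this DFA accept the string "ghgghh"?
Processing string "ghgghh":
  A --g--> B
  B --h--> B
  B --g--> C
  C --g--> C
  C --h--> C
  C --h--> C
Final state: C
Accept states: {C}
Yes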